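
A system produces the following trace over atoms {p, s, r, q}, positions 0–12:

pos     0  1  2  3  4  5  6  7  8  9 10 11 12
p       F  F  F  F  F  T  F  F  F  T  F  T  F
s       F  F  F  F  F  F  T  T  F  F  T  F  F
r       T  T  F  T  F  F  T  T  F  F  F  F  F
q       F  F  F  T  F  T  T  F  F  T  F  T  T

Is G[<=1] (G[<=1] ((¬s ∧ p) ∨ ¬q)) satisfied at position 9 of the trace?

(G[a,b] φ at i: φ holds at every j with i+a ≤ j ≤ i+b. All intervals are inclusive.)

True

Check G[<=1] ((¬s ∧ p) ∨ ¬q) at every j in [9,10]:
  j=9: holds on [9,10]
  j=10: holds on [10,11]
All positions satisfy it → formula holds.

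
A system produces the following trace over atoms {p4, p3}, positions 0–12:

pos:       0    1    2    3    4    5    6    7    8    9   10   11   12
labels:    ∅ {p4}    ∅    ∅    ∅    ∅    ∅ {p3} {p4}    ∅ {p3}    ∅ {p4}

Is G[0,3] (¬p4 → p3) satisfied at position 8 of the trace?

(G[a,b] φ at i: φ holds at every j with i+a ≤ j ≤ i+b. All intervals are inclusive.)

Check (¬p4 → p3) at every j in [8,11]:
  j=8: antecedent false → ✓
  j=9: antecedent true; consequent false → ✗
  j=10: antecedent true; consequent true → ✓
  j=11: antecedent true; consequent false → ✗
Fails at j=9 → formula fails.

No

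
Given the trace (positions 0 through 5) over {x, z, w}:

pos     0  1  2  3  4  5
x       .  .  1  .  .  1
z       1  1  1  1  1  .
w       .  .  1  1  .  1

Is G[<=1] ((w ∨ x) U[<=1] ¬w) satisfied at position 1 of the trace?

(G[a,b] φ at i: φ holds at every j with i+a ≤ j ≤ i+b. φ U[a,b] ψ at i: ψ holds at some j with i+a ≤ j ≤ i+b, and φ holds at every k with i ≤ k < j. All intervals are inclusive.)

Check ((w ∨ x) U[<=1] ¬w) at every j in [1,2]:
  j=1: holds
  j=2: fails
Fails at j=2 → formula fails.

Does not hold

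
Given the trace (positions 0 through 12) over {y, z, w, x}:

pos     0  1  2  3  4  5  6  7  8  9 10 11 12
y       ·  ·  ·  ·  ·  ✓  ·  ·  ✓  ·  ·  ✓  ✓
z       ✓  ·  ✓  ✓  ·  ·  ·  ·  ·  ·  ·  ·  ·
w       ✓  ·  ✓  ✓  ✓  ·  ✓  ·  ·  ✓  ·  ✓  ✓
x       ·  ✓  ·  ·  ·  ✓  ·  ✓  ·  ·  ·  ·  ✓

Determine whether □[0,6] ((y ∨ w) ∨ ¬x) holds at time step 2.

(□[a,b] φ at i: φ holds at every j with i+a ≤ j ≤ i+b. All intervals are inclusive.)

Does not hold

Check ((y ∨ w) ∨ ¬x) at every j in [2,8]:
  j=2: true
  j=3: true
  j=4: true
  j=5: true
  j=6: true
  j=7: false
  j=8: true
Fails at j=7 → formula fails.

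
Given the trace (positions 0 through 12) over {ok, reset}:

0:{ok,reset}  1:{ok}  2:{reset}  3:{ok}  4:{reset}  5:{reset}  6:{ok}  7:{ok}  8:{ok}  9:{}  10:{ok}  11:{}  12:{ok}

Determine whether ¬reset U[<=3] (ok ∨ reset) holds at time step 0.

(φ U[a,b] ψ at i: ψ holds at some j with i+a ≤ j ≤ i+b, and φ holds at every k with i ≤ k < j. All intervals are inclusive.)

Need some j in [0,3] with (ok ∨ reset), and ¬reset at every k in [0,j-1].
  j=0: (ok ∨ reset) holds; no prefix to check → satisfied.

Yes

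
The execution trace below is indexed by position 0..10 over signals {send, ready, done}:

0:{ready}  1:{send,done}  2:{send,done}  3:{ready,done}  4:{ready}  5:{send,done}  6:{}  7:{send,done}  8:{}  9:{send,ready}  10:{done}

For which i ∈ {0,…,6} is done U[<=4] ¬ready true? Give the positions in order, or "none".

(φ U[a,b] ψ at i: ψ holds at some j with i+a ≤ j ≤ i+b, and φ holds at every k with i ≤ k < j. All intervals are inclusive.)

Evaluate at each i in [0,6]:
  i=0: ✗ (lhs fails at k=0 before rhs at j=1)
  i=1: ✓ (rhs at j=1)
  i=2: ✓ (rhs at j=2)
  i=3: ✗ (lhs fails at k=4 before rhs at j=5)
  i=4: ✗ (lhs fails at k=4 before rhs at j=5)
  i=5: ✓ (rhs at j=5)
  i=6: ✓ (rhs at j=6)

1, 2, 5, 6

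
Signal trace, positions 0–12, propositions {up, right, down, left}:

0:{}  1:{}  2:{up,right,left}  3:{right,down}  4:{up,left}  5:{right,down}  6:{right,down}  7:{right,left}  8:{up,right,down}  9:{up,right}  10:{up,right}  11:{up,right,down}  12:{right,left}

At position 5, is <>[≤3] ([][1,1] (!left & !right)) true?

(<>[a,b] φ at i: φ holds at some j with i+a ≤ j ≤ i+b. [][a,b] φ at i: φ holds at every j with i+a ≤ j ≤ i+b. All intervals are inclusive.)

Check [][1,1] (!left & !right) at each j in [5,8]:
  j=5: fails at 6
  j=6: fails at 7
  j=7: fails at 8
  j=8: fails at 9
No position in the window satisfies it → formula fails.

No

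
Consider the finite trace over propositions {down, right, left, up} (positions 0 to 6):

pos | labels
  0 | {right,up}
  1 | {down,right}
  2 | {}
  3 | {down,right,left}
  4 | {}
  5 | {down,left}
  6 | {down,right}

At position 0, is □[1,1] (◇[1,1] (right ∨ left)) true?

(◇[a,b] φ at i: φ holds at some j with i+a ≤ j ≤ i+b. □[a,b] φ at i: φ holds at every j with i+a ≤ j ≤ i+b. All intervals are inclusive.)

No

Check ◇[1,1] (right ∨ left) at every j in [1,1]:
  j=1: fails (none in [2,2])
Fails at j=1 → formula fails.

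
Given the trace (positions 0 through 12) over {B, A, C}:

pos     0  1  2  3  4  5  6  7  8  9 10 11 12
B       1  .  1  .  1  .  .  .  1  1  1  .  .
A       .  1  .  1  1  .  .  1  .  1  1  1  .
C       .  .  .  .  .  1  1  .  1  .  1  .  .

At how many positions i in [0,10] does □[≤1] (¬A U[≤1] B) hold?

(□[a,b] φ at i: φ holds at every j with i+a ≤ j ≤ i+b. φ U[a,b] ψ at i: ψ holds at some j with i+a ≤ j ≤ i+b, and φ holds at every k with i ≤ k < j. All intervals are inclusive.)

2

Evaluate at each i in [0,10]:
  i=0: ✗ (fails at j=1)
  i=1: ✗ (fails at j=1)
  i=2: ✗ (fails at j=3)
  i=3: ✗ (fails at j=3)
  i=4: ✗ (fails at j=5)
  i=5: ✗ (fails at j=5)
  i=6: ✗ (fails at j=6)
  i=7: ✗ (fails at j=7)
  i=8: ✓ (all of [8,9])
  i=9: ✓ (all of [9,10])
  i=10: ✗ (fails at j=11)
Positions where it holds: {8, 9} → 2.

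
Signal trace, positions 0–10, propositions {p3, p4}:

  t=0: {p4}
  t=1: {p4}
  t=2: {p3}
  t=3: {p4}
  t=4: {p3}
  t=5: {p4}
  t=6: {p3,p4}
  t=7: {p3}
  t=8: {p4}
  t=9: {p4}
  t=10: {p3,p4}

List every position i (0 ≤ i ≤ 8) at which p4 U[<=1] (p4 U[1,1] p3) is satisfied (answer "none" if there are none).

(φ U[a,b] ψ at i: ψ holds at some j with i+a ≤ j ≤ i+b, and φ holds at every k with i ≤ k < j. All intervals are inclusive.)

Evaluate at each i in [0,8]:
  i=0: ✓ (rhs at j=1; lhs holds on [0,0])
  i=1: ✓ (rhs at j=1)
  i=2: ✗ (lhs fails at k=2 before rhs at j=3)
  i=3: ✓ (rhs at j=3)
  i=4: ✗ (lhs fails at k=4 before rhs at j=5)
  i=5: ✓ (rhs at j=5)
  i=6: ✓ (rhs at j=6)
  i=7: ✗ (no rhs in [7,8])
  i=8: ✓ (rhs at j=9; lhs holds on [8,8])

0, 1, 3, 5, 6, 8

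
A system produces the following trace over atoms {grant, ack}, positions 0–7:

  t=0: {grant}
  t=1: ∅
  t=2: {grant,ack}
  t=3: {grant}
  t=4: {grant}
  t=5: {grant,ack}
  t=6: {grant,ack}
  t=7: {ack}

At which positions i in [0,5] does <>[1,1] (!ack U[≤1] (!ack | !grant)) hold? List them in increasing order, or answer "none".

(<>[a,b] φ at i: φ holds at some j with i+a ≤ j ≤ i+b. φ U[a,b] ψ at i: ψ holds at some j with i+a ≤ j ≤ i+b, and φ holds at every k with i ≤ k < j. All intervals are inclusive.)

0, 2, 3

Evaluate at each i in [0,5]:
  i=0: ✓ (witness j=1)
  i=1: ✗ (none in [2,2])
  i=2: ✓ (witness j=3)
  i=3: ✓ (witness j=4)
  i=4: ✗ (none in [5,5])
  i=5: ✗ (none in [6,6])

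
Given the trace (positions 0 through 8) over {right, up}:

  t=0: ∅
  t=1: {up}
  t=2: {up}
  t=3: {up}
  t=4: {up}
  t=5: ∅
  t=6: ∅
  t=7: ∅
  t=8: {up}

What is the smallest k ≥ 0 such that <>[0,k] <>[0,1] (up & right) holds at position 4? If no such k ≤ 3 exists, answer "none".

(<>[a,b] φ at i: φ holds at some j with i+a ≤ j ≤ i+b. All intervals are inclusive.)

none

Scan j = 4,5,… for <>[0,1] (up & right):
  j=4: fails
  j=5: fails
  j=6: fails
  j=7: fails
No j in [4,7] satisfies it → none.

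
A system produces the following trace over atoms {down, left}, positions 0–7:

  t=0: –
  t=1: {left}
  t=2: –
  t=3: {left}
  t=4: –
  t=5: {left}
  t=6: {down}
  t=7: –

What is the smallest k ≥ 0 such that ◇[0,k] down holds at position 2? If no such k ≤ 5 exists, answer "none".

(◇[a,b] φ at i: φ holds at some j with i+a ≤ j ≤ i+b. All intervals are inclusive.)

Scan j = 2,3,… for down:
  j=2: fails
  j=3: fails
  j=4: fails
  j=5: fails
  j=6: holds
First hit at j=6, so smallest k = 6-2 = 4.

4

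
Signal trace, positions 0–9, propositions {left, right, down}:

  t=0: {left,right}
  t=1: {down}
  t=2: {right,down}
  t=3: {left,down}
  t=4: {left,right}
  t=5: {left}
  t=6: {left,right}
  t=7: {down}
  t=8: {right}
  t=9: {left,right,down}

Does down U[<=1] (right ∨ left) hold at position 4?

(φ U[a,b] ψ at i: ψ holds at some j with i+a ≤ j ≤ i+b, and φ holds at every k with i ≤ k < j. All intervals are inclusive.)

True

Need some j in [4,5] with (right ∨ left), and down at every k in [4,j-1].
  j=4: (right ∨ left) holds; no prefix to check → satisfied.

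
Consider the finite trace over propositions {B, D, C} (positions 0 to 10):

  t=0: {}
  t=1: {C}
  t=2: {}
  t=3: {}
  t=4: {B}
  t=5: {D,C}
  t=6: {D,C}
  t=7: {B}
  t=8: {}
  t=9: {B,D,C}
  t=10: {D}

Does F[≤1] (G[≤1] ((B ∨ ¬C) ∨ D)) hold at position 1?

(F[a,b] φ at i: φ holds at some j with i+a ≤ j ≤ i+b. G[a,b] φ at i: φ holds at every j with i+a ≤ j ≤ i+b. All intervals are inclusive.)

Check G[≤1] ((B ∨ ¬C) ∨ D) at each j in [1,2]:
  j=1: fails at 1
  j=2: holds on [2,3]
Found at j=2 → formula holds.

Holds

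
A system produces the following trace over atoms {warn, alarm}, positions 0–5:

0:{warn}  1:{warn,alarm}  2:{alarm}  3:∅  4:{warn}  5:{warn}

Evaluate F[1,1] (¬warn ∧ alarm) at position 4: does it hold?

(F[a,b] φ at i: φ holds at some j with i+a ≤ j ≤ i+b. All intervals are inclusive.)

Check (¬warn ∧ alarm) at each j in [5,5]:
  j=5: false
No position in the window satisfies it → formula fails.

Does not hold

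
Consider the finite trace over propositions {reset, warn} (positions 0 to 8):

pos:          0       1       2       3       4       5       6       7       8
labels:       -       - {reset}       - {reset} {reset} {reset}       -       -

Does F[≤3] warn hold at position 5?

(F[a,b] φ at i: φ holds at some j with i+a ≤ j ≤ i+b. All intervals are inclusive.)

No

Check warn at each j in [5,8]:
  j=5: false
  j=6: false
  j=7: false
  j=8: false
No position in the window satisfies it → formula fails.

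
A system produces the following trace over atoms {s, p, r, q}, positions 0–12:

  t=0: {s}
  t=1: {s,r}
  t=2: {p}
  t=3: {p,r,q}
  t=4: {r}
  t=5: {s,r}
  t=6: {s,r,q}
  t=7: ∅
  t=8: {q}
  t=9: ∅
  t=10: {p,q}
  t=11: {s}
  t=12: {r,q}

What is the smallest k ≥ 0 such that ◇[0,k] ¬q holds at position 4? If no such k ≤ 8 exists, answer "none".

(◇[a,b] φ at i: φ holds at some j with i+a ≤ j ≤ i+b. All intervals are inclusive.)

Scan j = 4,5,… for ¬q:
  j=4: holds
First hit at j=4, so smallest k = 4-4 = 0.

0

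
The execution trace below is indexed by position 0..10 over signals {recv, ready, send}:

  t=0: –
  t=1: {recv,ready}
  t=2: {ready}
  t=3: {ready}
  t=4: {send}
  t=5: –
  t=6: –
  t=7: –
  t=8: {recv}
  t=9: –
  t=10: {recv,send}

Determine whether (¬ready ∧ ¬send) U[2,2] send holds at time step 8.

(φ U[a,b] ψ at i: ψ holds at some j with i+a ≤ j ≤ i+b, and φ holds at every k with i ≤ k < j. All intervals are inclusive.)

Need some j in [10,10] with send, and (¬ready ∧ ¬send) at every k in [8,j-1].
  j=10: send holds; (¬ready ∧ ¬send) holds at every k in [8,9] → satisfied.

Yes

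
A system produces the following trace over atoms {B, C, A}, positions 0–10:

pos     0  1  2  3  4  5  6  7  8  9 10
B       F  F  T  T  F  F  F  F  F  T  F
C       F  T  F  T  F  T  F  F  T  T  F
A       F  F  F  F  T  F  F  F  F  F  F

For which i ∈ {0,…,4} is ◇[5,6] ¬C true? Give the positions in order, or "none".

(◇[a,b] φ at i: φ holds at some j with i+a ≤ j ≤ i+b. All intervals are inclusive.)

0, 1, 2, 4

Evaluate at each i in [0,4]:
  i=0: ✓ (witness j=6)
  i=1: ✓ (witness j=6)
  i=2: ✓ (witness j=7)
  i=3: ✗ (none in [8,9])
  i=4: ✓ (witness j=10)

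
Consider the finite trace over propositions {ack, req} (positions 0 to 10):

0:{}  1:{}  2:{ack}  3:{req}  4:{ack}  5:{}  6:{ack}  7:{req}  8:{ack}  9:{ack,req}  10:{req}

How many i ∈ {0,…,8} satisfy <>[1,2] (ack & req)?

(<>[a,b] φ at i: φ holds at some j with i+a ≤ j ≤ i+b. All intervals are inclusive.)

2

Evaluate at each i in [0,8]:
  i=0: ✗ (none in [1,2])
  i=1: ✗ (none in [2,3])
  i=2: ✗ (none in [3,4])
  i=3: ✗ (none in [4,5])
  i=4: ✗ (none in [5,6])
  i=5: ✗ (none in [6,7])
  i=6: ✗ (none in [7,8])
  i=7: ✓ (witness j=9)
  i=8: ✓ (witness j=9)
Positions where it holds: {7, 8} → 2.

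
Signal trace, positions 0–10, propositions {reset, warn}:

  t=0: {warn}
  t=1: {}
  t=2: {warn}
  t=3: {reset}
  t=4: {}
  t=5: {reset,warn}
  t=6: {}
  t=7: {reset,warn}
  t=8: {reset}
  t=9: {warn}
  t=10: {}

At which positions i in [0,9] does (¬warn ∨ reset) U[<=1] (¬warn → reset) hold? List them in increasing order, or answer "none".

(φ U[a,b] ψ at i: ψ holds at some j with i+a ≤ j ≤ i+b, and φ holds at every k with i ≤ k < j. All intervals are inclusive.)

Evaluate at each i in [0,9]:
  i=0: ✓ (rhs at j=0)
  i=1: ✓ (rhs at j=2; lhs holds on [1,1])
  i=2: ✓ (rhs at j=2)
  i=3: ✓ (rhs at j=3)
  i=4: ✓ (rhs at j=5; lhs holds on [4,4])
  i=5: ✓ (rhs at j=5)
  i=6: ✓ (rhs at j=7; lhs holds on [6,6])
  i=7: ✓ (rhs at j=7)
  i=8: ✓ (rhs at j=8)
  i=9: ✓ (rhs at j=9)

0, 1, 2, 3, 4, 5, 6, 7, 8, 9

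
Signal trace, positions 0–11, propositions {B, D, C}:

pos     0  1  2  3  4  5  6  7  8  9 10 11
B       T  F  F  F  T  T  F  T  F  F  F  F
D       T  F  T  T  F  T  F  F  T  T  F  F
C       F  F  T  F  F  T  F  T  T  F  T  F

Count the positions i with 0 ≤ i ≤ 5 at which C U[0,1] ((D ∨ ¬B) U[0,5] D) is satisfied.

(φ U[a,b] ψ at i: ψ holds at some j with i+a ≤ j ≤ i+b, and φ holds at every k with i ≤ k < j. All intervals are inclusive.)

Evaluate at each i in [0,5]:
  i=0: ✓ (rhs at j=0)
  i=1: ✓ (rhs at j=1)
  i=2: ✓ (rhs at j=2)
  i=3: ✓ (rhs at j=3)
  i=4: ✗ (lhs fails at k=4 before rhs at j=5)
  i=5: ✓ (rhs at j=5)
Positions where it holds: {0, 1, 2, 3, 5} → 5.

5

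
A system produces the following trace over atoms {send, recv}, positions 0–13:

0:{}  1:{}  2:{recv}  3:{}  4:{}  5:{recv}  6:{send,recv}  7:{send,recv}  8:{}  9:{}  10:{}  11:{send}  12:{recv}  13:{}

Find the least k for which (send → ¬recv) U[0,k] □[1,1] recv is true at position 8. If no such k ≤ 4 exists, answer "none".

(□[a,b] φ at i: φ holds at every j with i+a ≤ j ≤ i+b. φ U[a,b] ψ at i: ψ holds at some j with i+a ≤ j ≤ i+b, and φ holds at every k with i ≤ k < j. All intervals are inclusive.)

Need earliest j ≥ 8 with □[1,1] recv, and (send → ¬recv) at every k in [8,j-1].
  j=8: rhs fails.
  j=9: rhs fails.
  j=10: rhs fails.
  j=11: rhs holds; lhs holds on [8,10]. k = 3.

3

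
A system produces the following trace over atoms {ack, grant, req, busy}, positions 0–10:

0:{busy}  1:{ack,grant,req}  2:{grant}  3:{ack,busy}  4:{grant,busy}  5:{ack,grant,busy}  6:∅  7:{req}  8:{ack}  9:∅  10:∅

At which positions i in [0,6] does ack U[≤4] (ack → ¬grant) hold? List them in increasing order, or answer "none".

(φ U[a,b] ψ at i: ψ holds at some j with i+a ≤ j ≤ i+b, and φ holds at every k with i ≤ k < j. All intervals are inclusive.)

0, 1, 2, 3, 4, 5, 6

Evaluate at each i in [0,6]:
  i=0: ✓ (rhs at j=0)
  i=1: ✓ (rhs at j=2; lhs holds on [1,1])
  i=2: ✓ (rhs at j=2)
  i=3: ✓ (rhs at j=3)
  i=4: ✓ (rhs at j=4)
  i=5: ✓ (rhs at j=6; lhs holds on [5,5])
  i=6: ✓ (rhs at j=6)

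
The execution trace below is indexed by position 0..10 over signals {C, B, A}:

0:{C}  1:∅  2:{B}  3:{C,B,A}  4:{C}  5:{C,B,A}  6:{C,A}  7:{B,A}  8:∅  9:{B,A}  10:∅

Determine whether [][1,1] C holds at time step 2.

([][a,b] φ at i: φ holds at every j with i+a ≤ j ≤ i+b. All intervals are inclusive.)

Holds

Check C at every j in [3,3]:
  j=3: true
All positions satisfy it → formula holds.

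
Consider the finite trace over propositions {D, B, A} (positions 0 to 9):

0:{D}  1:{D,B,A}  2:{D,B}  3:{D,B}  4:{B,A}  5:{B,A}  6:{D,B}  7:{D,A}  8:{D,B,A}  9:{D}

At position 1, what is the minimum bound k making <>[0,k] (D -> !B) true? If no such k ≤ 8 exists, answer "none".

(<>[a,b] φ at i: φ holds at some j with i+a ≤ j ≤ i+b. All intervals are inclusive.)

3

Scan j = 1,2,… for (D -> !B):
  j=1: fails
  j=2: fails
  j=3: fails
  j=4: holds
First hit at j=4, so smallest k = 4-1 = 3.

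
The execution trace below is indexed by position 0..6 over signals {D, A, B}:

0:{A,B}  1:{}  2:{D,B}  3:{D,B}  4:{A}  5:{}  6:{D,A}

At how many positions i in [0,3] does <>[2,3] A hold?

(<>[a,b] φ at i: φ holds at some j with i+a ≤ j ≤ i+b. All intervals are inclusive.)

Evaluate at each i in [0,3]:
  i=0: ✗ (none in [2,3])
  i=1: ✓ (witness j=4)
  i=2: ✓ (witness j=4)
  i=3: ✓ (witness j=6)
Positions where it holds: {1, 2, 3} → 3.

3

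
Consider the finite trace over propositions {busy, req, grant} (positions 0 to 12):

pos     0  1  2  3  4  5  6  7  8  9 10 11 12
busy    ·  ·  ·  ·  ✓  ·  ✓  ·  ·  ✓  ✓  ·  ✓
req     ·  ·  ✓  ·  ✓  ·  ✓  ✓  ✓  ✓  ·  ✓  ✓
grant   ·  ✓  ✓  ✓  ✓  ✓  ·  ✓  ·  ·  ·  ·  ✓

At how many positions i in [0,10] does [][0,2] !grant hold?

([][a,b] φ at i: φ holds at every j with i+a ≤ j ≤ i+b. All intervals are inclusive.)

2

Evaluate at each i in [0,10]:
  i=0: ✗ (fails at j=1)
  i=1: ✗ (fails at j=1)
  i=2: ✗ (fails at j=2)
  i=3: ✗ (fails at j=3)
  i=4: ✗ (fails at j=4)
  i=5: ✗ (fails at j=5)
  i=6: ✗ (fails at j=7)
  i=7: ✗ (fails at j=7)
  i=8: ✓ (all of [8,10])
  i=9: ✓ (all of [9,11])
  i=10: ✗ (fails at j=12)
Positions where it holds: {8, 9} → 2.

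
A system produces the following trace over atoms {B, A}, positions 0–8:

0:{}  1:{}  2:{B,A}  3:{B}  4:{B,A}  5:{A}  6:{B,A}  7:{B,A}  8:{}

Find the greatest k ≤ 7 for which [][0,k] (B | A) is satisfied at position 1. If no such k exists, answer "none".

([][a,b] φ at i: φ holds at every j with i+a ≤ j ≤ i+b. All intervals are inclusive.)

none

(B | A) must hold from j=1 onward; find where it first fails.
  j=1: fails → no k works.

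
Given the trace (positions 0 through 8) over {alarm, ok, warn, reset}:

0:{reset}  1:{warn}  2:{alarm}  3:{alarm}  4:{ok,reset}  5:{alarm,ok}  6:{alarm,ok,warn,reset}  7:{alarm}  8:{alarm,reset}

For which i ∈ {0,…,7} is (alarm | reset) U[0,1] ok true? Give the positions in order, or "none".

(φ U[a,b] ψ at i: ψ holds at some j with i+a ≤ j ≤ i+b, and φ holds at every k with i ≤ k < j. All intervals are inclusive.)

3, 4, 5, 6

Evaluate at each i in [0,7]:
  i=0: ✗ (no rhs in [0,1])
  i=1: ✗ (no rhs in [1,2])
  i=2: ✗ (no rhs in [2,3])
  i=3: ✓ (rhs at j=4; lhs holds on [3,3])
  i=4: ✓ (rhs at j=4)
  i=5: ✓ (rhs at j=5)
  i=6: ✓ (rhs at j=6)
  i=7: ✗ (no rhs in [7,8])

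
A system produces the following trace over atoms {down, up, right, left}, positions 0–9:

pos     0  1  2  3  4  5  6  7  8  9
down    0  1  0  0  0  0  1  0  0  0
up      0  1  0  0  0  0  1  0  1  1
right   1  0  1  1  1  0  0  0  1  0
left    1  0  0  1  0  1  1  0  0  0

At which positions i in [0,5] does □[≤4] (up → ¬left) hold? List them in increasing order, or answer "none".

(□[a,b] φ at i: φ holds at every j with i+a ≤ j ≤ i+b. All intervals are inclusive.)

Evaluate at each i in [0,5]:
  i=0: ✓ (all of [0,4])
  i=1: ✓ (all of [1,5])
  i=2: ✗ (fails at j=6)
  i=3: ✗ (fails at j=6)
  i=4: ✗ (fails at j=6)
  i=5: ✗ (fails at j=6)

0, 1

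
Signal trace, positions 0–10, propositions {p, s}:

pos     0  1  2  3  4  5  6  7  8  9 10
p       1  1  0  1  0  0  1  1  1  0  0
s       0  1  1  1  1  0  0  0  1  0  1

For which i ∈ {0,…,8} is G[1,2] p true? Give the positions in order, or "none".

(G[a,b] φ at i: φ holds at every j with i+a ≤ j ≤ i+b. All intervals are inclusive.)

5, 6

Evaluate at each i in [0,8]:
  i=0: ✗ (fails at j=2)
  i=1: ✗ (fails at j=2)
  i=2: ✗ (fails at j=4)
  i=3: ✗ (fails at j=4)
  i=4: ✗ (fails at j=5)
  i=5: ✓ (all of [6,7])
  i=6: ✓ (all of [7,8])
  i=7: ✗ (fails at j=9)
  i=8: ✗ (fails at j=9)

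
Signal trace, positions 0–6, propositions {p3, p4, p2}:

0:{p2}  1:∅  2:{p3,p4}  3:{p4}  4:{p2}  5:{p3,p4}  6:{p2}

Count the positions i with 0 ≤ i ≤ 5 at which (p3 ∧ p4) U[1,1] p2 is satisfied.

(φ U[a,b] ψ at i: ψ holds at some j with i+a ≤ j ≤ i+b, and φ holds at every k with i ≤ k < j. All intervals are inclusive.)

1

Evaluate at each i in [0,5]:
  i=0: ✗ (no rhs in [1,1])
  i=1: ✗ (no rhs in [2,2])
  i=2: ✗ (no rhs in [3,3])
  i=3: ✗ (lhs fails at k=3 before rhs at j=4)
  i=4: ✗ (no rhs in [5,5])
  i=5: ✓ (rhs at j=6; lhs holds on [5,5])
Positions where it holds: {5} → 1.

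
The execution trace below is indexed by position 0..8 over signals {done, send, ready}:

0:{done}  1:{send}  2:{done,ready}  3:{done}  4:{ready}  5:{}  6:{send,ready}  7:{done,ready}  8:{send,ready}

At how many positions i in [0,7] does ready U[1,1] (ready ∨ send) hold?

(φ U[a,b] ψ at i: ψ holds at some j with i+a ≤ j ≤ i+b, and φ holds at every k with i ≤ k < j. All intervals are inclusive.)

Evaluate at each i in [0,7]:
  i=0: ✗ (lhs fails at k=0 before rhs at j=1)
  i=1: ✗ (lhs fails at k=1 before rhs at j=2)
  i=2: ✗ (no rhs in [3,3])
  i=3: ✗ (lhs fails at k=3 before rhs at j=4)
  i=4: ✗ (no rhs in [5,5])
  i=5: ✗ (lhs fails at k=5 before rhs at j=6)
  i=6: ✓ (rhs at j=7; lhs holds on [6,6])
  i=7: ✓ (rhs at j=8; lhs holds on [7,7])
Positions where it holds: {6, 7} → 2.

2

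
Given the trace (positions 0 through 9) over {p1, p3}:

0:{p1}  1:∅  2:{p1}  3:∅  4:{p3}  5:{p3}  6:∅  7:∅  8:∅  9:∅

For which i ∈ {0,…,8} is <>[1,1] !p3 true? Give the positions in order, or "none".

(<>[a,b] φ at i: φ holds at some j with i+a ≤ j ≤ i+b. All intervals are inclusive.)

Evaluate at each i in [0,8]:
  i=0: ✓ (witness j=1)
  i=1: ✓ (witness j=2)
  i=2: ✓ (witness j=3)
  i=3: ✗ (none in [4,4])
  i=4: ✗ (none in [5,5])
  i=5: ✓ (witness j=6)
  i=6: ✓ (witness j=7)
  i=7: ✓ (witness j=8)
  i=8: ✓ (witness j=9)

0, 1, 2, 5, 6, 7, 8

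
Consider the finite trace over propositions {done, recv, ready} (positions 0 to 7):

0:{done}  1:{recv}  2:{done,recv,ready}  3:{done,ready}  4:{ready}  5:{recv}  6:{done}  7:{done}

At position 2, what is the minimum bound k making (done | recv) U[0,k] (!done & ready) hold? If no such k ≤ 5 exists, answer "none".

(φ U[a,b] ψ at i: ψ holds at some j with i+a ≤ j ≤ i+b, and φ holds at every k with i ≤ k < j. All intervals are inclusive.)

Need earliest j ≥ 2 with (!done & ready), and (done | recv) at every k in [2,j-1].
  j=2: rhs fails.
  j=3: rhs fails.
  j=4: rhs holds; lhs holds on [2,3]. k = 2.

2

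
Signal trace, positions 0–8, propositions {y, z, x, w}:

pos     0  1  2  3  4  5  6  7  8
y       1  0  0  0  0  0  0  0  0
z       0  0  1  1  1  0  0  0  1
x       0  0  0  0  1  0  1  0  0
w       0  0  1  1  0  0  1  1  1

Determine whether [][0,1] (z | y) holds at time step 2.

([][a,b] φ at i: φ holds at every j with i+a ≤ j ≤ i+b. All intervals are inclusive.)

Check (z | y) at every j in [2,3]:
  j=2: true
  j=3: true
All positions satisfy it → formula holds.

Yes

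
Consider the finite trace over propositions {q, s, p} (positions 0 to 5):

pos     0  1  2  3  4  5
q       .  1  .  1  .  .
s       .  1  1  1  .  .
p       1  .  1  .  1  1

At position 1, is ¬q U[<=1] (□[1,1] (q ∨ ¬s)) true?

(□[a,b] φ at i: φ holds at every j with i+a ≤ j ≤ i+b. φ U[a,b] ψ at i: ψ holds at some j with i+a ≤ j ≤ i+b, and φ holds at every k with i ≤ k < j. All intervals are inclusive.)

Need some j in [1,2] with □[1,1] (q ∨ ¬s), and ¬q at every k in [1,j-1].
  j=1: □[1,1] (q ∨ ¬s) — fails at 2.
  j=2: □[1,1] (q ∨ ¬s) holds, but ¬q fails at k=1 → not this j.
No j in the window works → until fails.

False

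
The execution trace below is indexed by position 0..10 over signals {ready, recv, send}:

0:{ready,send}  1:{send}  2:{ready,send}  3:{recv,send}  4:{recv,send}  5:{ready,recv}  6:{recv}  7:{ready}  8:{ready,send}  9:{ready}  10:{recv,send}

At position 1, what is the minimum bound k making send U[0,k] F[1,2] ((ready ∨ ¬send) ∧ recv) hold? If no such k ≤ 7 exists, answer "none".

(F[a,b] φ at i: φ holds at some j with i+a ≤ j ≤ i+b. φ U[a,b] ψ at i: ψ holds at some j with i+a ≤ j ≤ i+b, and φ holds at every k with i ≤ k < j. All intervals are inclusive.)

Need earliest j ≥ 1 with F[1,2] ((ready ∨ ¬send) ∧ recv), and send at every k in [1,j-1].
  j=1: rhs fails.
  j=2: rhs fails.
  j=3: rhs holds; lhs holds on [1,2]. k = 2.

2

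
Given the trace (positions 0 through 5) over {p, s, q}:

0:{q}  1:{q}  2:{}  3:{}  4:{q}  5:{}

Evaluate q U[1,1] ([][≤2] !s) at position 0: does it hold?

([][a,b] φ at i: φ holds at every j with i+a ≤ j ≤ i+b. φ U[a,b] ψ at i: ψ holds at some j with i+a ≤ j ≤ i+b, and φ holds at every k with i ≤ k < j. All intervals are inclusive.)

Need some j in [1,1] with [][≤2] !s, and q at every k in [0,j-1].
  j=1: [][≤2] !s holds; q holds at every k in [0,0] → satisfied.

Holds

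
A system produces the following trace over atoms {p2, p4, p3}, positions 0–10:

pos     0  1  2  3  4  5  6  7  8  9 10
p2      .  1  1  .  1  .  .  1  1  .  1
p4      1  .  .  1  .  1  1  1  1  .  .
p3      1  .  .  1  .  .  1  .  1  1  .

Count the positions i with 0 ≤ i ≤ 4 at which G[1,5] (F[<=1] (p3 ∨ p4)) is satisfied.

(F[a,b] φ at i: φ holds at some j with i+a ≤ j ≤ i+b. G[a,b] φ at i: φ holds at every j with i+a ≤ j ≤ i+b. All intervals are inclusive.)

4

Evaluate at each i in [0,4]:
  i=0: ✗ (fails at j=1)
  i=1: ✓ (all of [2,6])
  i=2: ✓ (all of [3,7])
  i=3: ✓ (all of [4,8])
  i=4: ✓ (all of [5,9])
Positions where it holds: {1, 2, 3, 4} → 4.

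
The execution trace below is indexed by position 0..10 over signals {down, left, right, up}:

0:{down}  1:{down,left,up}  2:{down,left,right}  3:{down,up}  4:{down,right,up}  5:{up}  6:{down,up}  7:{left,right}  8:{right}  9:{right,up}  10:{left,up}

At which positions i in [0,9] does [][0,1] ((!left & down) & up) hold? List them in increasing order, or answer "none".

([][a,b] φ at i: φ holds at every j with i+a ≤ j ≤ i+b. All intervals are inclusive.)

Evaluate at each i in [0,9]:
  i=0: ✗ (fails at j=0)
  i=1: ✗ (fails at j=1)
  i=2: ✗ (fails at j=2)
  i=3: ✓ (all of [3,4])
  i=4: ✗ (fails at j=5)
  i=5: ✗ (fails at j=5)
  i=6: ✗ (fails at j=7)
  i=7: ✗ (fails at j=7)
  i=8: ✗ (fails at j=8)
  i=9: ✗ (fails at j=9)

3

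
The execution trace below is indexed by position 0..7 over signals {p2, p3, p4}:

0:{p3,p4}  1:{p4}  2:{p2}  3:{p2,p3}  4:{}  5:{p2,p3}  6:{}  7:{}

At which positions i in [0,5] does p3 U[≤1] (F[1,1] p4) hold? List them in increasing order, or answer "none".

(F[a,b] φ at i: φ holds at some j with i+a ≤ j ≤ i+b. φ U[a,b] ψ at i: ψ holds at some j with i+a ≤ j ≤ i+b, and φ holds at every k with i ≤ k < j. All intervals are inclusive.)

0

Evaluate at each i in [0,5]:
  i=0: ✓ (rhs at j=0)
  i=1: ✗ (no rhs in [1,2])
  i=2: ✗ (no rhs in [2,3])
  i=3: ✗ (no rhs in [3,4])
  i=4: ✗ (no rhs in [4,5])
  i=5: ✗ (no rhs in [5,6])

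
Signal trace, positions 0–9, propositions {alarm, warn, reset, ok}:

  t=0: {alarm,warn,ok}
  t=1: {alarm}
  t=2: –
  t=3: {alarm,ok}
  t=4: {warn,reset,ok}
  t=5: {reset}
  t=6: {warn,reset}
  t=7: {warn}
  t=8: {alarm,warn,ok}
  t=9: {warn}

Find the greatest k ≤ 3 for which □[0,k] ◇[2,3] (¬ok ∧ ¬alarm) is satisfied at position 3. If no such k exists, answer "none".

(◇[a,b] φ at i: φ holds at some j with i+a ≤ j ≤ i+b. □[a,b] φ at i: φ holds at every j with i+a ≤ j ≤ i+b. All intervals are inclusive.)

3

◇[2,3] (¬ok ∧ ¬alarm) must hold from j=3 onward; find where it first fails.
  j=3: holds
  j=4: holds
  j=5: holds
  j=6: holds
Holds through j=6; largest k = 3.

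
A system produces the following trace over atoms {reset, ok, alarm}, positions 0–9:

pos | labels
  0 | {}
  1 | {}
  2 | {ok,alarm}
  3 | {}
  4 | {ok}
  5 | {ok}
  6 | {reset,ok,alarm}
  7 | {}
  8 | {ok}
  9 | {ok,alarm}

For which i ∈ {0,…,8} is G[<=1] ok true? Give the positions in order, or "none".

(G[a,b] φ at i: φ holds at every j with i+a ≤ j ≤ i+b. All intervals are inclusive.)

Evaluate at each i in [0,8]:
  i=0: ✗ (fails at j=0)
  i=1: ✗ (fails at j=1)
  i=2: ✗ (fails at j=3)
  i=3: ✗ (fails at j=3)
  i=4: ✓ (all of [4,5])
  i=5: ✓ (all of [5,6])
  i=6: ✗ (fails at j=7)
  i=7: ✗ (fails at j=7)
  i=8: ✓ (all of [8,9])

4, 5, 8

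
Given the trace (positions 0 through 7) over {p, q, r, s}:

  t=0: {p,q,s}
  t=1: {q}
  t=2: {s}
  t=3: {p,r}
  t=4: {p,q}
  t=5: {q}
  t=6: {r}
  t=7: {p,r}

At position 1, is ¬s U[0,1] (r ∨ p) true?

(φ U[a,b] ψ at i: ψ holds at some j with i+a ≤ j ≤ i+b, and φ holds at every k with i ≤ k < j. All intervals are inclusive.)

No

Need some j in [1,2] with (r ∨ p), and ¬s at every k in [1,j-1].
  j=1: (r ∨ p) false.
  j=2: (r ∨ p) false.
No j in the window works → until fails.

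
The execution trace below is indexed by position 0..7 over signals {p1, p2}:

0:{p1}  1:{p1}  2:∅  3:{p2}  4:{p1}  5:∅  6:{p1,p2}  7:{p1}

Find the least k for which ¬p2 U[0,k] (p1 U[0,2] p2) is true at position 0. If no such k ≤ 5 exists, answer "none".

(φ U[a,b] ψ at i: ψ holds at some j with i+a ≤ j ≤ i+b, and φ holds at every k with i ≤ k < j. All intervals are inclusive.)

3

Need earliest j ≥ 0 with (p1 U[0,2] p2), and ¬p2 at every k in [0,j-1].
  j=0: rhs fails.
  j=1: rhs fails.
  j=2: rhs fails.
  j=3: rhs holds; lhs holds on [0,2]. k = 3.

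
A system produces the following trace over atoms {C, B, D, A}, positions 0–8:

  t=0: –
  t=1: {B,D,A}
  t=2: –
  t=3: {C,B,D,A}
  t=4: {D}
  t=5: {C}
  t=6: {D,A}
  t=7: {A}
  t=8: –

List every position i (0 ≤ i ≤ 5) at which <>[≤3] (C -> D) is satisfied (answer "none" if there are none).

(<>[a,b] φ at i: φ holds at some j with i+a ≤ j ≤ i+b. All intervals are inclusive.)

Evaluate at each i in [0,5]:
  i=0: ✓ (witness j=0)
  i=1: ✓ (witness j=1)
  i=2: ✓ (witness j=2)
  i=3: ✓ (witness j=3)
  i=4: ✓ (witness j=4)
  i=5: ✓ (witness j=6)

0, 1, 2, 3, 4, 5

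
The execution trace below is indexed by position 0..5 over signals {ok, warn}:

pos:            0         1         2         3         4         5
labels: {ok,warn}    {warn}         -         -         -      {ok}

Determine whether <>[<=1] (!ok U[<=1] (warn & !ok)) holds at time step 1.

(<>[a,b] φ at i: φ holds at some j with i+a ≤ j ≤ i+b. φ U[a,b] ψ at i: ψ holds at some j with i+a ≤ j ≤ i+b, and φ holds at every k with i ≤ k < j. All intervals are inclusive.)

Check (!ok U[<=1] (warn & !ok)) at each j in [1,2]:
  j=1: holds
  j=2: fails
Found at j=1 → formula holds.

Yes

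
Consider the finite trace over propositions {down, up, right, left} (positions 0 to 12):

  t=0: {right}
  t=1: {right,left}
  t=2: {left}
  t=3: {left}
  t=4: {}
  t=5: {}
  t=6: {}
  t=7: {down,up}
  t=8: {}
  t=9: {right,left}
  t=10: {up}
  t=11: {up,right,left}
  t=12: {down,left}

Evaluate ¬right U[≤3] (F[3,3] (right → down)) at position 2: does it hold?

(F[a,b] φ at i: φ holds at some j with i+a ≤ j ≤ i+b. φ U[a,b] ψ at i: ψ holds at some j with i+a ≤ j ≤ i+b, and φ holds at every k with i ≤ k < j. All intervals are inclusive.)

Need some j in [2,5] with F[3,3] (right → down), and ¬right at every k in [2,j-1].
  j=2: F[3,3] (right → down) holds; no prefix to check → satisfied.

Holds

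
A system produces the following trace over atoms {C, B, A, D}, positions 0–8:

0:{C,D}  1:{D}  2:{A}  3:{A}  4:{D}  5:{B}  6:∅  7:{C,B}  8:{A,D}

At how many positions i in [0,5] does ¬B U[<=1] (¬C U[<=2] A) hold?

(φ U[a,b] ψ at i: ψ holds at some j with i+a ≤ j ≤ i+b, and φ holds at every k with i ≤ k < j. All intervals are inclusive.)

Evaluate at each i in [0,5]:
  i=0: ✓ (rhs at j=1; lhs holds on [0,0])
  i=1: ✓ (rhs at j=1)
  i=2: ✓ (rhs at j=2)
  i=3: ✓ (rhs at j=3)
  i=4: ✗ (no rhs in [4,5])
  i=5: ✗ (no rhs in [5,6])
Positions where it holds: {0, 1, 2, 3} → 4.

4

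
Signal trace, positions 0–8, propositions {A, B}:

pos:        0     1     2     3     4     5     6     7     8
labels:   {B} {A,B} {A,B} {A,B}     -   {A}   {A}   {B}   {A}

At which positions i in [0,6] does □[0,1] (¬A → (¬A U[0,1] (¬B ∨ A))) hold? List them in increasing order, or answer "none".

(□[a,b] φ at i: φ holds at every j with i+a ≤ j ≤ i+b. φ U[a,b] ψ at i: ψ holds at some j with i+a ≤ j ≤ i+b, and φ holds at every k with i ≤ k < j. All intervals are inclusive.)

0, 1, 2, 3, 4, 5, 6

Evaluate at each i in [0,6]:
  i=0: ✓ (all of [0,1])
  i=1: ✓ (all of [1,2])
  i=2: ✓ (all of [2,3])
  i=3: ✓ (all of [3,4])
  i=4: ✓ (all of [4,5])
  i=5: ✓ (all of [5,6])
  i=6: ✓ (all of [6,7])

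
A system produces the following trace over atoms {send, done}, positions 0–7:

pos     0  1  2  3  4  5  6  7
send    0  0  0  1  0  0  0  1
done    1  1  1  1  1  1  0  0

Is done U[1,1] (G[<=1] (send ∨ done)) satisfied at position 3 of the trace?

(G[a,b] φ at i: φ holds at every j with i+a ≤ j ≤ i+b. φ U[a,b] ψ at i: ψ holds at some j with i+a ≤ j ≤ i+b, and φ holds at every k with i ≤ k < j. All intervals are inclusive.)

True

Need some j in [4,4] with G[<=1] (send ∨ done), and done at every k in [3,j-1].
  j=4: G[<=1] (send ∨ done) holds; done holds at every k in [3,3] → satisfied.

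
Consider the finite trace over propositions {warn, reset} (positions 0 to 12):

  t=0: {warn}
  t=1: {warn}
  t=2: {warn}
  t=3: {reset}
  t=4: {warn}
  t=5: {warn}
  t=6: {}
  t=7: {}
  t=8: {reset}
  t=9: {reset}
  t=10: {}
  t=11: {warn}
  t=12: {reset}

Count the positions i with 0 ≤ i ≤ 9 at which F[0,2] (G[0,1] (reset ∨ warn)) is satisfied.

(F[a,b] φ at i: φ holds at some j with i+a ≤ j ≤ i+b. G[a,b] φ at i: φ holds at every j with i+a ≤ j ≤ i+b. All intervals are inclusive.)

Evaluate at each i in [0,9]:
  i=0: ✓ (witness j=0)
  i=1: ✓ (witness j=1)
  i=2: ✓ (witness j=2)
  i=3: ✓ (witness j=3)
  i=4: ✓ (witness j=4)
  i=5: ✗ (none in [5,7])
  i=6: ✓ (witness j=8)
  i=7: ✓ (witness j=8)
  i=8: ✓ (witness j=8)
  i=9: ✓ (witness j=11)
Positions where it holds: {0, 1, 2, 3, 4, 6, 7, 8, 9} → 9.

9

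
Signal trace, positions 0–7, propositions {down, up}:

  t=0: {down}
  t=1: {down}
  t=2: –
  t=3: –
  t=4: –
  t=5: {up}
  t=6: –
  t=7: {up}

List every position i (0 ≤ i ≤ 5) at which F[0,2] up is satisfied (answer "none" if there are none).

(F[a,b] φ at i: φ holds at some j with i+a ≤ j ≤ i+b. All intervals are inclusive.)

Evaluate at each i in [0,5]:
  i=0: ✗ (none in [0,2])
  i=1: ✗ (none in [1,3])
  i=2: ✗ (none in [2,4])
  i=3: ✓ (witness j=5)
  i=4: ✓ (witness j=5)
  i=5: ✓ (witness j=5)

3, 4, 5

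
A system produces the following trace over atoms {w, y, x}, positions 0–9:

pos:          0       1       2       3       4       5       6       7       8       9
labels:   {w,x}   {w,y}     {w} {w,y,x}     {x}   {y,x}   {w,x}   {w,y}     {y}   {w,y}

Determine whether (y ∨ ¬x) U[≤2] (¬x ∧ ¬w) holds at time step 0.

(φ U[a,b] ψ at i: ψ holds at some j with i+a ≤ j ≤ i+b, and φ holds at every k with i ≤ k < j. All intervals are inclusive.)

False

Need some j in [0,2] with (¬x ∧ ¬w), and (y ∨ ¬x) at every k in [0,j-1].
  j=0: (¬x ∧ ¬w) false.
  j=1: (¬x ∧ ¬w) false.
  j=2: (¬x ∧ ¬w) false.
No j in the window works → until fails.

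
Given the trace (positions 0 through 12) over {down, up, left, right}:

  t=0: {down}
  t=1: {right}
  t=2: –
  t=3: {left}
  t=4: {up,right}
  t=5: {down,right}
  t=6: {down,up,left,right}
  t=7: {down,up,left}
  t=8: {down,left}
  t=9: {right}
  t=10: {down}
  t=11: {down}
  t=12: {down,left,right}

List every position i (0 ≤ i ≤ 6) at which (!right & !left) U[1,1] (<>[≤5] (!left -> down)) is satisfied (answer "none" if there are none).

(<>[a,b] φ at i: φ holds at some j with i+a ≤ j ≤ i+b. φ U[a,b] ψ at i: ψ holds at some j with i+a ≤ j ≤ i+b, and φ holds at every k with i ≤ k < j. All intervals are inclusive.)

Evaluate at each i in [0,6]:
  i=0: ✓ (rhs at j=1; lhs holds on [0,0])
  i=1: ✗ (lhs fails at k=1 before rhs at j=2)
  i=2: ✓ (rhs at j=3; lhs holds on [2,2])
  i=3: ✗ (lhs fails at k=3 before rhs at j=4)
  i=4: ✗ (lhs fails at k=4 before rhs at j=5)
  i=5: ✗ (lhs fails at k=5 before rhs at j=6)
  i=6: ✗ (lhs fails at k=6 before rhs at j=7)

0, 2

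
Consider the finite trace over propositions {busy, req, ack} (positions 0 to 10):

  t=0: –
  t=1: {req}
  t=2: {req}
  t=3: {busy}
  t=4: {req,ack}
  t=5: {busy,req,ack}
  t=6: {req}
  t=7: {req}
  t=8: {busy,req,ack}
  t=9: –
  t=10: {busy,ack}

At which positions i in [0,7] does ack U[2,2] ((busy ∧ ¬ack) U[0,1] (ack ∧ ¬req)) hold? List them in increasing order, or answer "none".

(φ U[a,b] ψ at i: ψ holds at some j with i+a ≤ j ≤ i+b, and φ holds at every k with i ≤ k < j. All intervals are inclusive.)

none

Evaluate at each i in [0,7]:
  i=0: ✗ (no rhs in [2,2])
  i=1: ✗ (no rhs in [3,3])
  i=2: ✗ (no rhs in [4,4])
  i=3: ✗ (no rhs in [5,5])
  i=4: ✗ (no rhs in [6,6])
  i=5: ✗ (no rhs in [7,7])
  i=6: ✗ (no rhs in [8,8])
  i=7: ✗ (no rhs in [9,9])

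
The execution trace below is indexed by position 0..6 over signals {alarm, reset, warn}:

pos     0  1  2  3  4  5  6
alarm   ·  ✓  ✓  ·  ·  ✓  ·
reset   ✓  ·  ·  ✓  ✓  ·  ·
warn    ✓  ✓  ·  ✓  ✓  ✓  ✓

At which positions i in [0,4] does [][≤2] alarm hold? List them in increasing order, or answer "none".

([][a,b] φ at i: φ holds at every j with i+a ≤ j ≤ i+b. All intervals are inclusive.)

none

Evaluate at each i in [0,4]:
  i=0: ✗ (fails at j=0)
  i=1: ✗ (fails at j=3)
  i=2: ✗ (fails at j=3)
  i=3: ✗ (fails at j=3)
  i=4: ✗ (fails at j=4)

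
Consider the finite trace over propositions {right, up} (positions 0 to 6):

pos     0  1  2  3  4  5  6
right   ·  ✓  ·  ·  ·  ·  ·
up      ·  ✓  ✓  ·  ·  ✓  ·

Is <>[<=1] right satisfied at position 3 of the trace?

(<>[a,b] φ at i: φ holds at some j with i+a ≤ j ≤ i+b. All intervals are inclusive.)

Check right at each j in [3,4]:
  j=3: false
  j=4: false
No position in the window satisfies it → formula fails.

No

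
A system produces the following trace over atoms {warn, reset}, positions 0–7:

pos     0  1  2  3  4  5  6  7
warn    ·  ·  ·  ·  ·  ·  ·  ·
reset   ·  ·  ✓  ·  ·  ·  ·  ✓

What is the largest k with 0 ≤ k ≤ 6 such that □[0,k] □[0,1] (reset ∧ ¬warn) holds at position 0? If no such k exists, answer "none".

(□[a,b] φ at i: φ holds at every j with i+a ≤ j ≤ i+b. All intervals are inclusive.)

none

□[0,1] (reset ∧ ¬warn) must hold from j=0 onward; find where it first fails.
  j=0: fails → no k works.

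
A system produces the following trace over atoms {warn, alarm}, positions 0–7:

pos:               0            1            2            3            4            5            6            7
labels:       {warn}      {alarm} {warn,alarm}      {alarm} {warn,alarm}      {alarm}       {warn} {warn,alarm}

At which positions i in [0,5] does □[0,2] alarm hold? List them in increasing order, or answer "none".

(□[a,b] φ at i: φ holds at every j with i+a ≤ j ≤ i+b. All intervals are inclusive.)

1, 2, 3

Evaluate at each i in [0,5]:
  i=0: ✗ (fails at j=0)
  i=1: ✓ (all of [1,3])
  i=2: ✓ (all of [2,4])
  i=3: ✓ (all of [3,5])
  i=4: ✗ (fails at j=6)
  i=5: ✗ (fails at j=6)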